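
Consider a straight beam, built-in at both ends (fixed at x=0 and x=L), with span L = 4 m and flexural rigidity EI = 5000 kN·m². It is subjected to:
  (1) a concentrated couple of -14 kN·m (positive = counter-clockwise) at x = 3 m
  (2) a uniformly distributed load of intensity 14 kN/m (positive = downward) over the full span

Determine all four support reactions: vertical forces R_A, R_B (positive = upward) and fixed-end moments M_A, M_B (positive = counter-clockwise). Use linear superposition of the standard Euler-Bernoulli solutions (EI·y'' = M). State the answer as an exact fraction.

R_A = 385/16 kN, M_A = 343/24 kN·m, R_B = 511/16 kN, M_B = -385/24 kN·m

Load 1 — applied couple M₀=-14 kN·m at a=3 m (b=L-a=1):
  R_A = 6M₀ab/L³ = 6·(-14)·3·1/4³ = -63/16 kN
  M_A = M₀b(2a-b)/L² = (-14)·1·(2·3-1)/4² = -35/8 kN·m
  R_B = -6M₀ab/L³ = -6·(-14)·3·1/4³ = 63/16 kN
  M_B = M₀a(2b-a)/L² = (-14)·3·(2·1-3)/4² = 21/8 kN·m
Load 2 — uniform load w=14 kN/m over full span:
  R_A = wL/2 = 14·4/2 = 28 kN
  M_A = wL²/12 = 14·4²/12 = 56/3 kN·m
  R_B = wL/2 = 14·4/2 = 28 kN
  M_B = -wL²/12 = -14·4²/12 = -56/3 kN·m
Superposition: R_A = 385/16 kN, M_A = 343/24 kN·m, R_B = 511/16 kN, M_B = -385/24 kN·m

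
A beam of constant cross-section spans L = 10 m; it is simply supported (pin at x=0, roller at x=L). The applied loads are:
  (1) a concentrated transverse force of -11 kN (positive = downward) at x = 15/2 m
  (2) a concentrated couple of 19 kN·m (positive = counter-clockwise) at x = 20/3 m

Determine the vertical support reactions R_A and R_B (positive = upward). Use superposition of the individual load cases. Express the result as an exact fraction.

R_A = -17/20 kN, R_B = -203/20 kN

Load 1 — point force P=-11 kN at a=15/2 m (b=L-a=5/2):
  R_A = Pb/L = (-11)·(5/2)/10 = -11/4 kN
  R_B = Pa/L = (-11)·(15/2)/10 = -33/4 kN
Load 2 — applied couple M₀=19 kN·m at a=20/3 m (b=L-a=10/3):
  R_A = M₀/L = 19/10 kN
  R_B = -M₀/L = -19/10 kN
Superposition: R_A = -17/20 kN, R_B = -203/20 kN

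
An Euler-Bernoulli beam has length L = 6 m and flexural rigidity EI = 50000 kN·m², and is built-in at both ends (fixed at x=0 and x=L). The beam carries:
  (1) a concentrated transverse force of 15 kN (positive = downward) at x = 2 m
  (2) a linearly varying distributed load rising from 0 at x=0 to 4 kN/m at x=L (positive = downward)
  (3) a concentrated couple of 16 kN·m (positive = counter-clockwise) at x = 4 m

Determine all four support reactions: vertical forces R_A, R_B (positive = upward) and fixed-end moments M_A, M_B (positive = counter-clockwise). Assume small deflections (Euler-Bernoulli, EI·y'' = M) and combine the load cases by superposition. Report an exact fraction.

Load 1 — point force P=15 kN at a=2 m (b=L-a=4):
  R_A = Pb²(3a+b)/L³ = 15·4²·(3·2+4)/6³ = 100/9 kN
  M_A = Pab²/L² = 15·2·4²/6² = 40/3 kN·m
  R_B = Pa²(a+3b)/L³ = 15·2²·(2+3·4)/6³ = 35/9 kN
  M_B = -Pa²b/L² = -15·2²·4/6² = -20/3 kN·m
Load 2 — triangular load w₀=4 kN/m (0→w₀ over full span):
  R_A = 3w₀L/20 = 3·4·6/20 = 18/5 kN
  M_A = w₀L²/30 = 4·6²/30 = 24/5 kN·m
  R_B = 7w₀L/20 = 7·4·6/20 = 42/5 kN
  M_B = -w₀L²/20 = -4·6²/20 = -36/5 kN·m
Load 3 — applied couple M₀=16 kN·m at a=4 m (b=L-a=2):
  R_A = 6M₀ab/L³ = 6·16·4·2/6³ = 32/9 kN
  M_A = M₀b(2a-b)/L² = 16·2·(2·4-2)/6² = 16/3 kN·m
  R_B = -6M₀ab/L³ = -6·16·4·2/6³ = -32/9 kN
  M_B = M₀a(2b-a)/L² = 16·4·(2·2-4)/6² = 0 kN·m
Superposition: R_A = 274/15 kN, M_A = 352/15 kN·m, R_B = 131/15 kN, M_B = -208/15 kN·m

R_A = 274/15 kN, M_A = 352/15 kN·m, R_B = 131/15 kN, M_B = -208/15 kN·m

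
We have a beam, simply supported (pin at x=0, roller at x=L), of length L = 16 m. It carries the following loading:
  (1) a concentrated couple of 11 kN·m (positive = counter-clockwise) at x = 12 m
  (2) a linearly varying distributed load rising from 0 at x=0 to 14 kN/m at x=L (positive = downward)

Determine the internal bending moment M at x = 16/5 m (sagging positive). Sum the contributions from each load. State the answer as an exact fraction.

Load 1 — applied couple M₀=11 kN·m at a=12 m (b=L-a=4):
  M_1 = M₀x/L  [x≤a] = 11·(16/5)/16 = 11/5 kN·m
Load 2 — triangular load w₀=14 kN/m (0→w₀ over full span):
  M_2 = w₀Lx/6 - w₀x³/(6L) = 14·16·(16/5)/6 - 14·(16/5)³/(6·16) = 14336/125 kN·m
Superposition: M = Σ M_i = 14611/125 kN·m ≈ 116.888000 kN·m

M(16/5) = 14611/125 kN·m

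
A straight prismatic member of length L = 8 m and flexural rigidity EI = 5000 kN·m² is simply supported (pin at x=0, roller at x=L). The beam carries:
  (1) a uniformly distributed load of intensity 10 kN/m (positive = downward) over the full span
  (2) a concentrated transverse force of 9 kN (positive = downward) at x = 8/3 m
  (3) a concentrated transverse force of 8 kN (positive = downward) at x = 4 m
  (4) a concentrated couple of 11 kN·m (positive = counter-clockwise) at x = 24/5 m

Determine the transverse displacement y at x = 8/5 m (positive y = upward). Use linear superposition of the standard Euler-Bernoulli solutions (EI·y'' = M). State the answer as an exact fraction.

Load 1 — uniform load w=10 kN/m over full span:
  y_1 = -wx(L³-2Lx²+x³)/(24EI) = -10·(8/5)·(8³-2·8·(8/5)²+(8/5)³)/(24·5000) = -14848/234375 m
Load 2 — point force P=9 kN at a=8/3 m (b=L-a=16/3):
  y_2 = -Pbx(L²-b²-x²)/(6LEI)  [x≤a] = -9·(16/3)·(8/5)·(8²-(16/3)²-(8/5)²)/(6·8·5000) = -7424/703125 m
Load 3 — point force P=8 kN at a=4 m (b=L-a=4):
  y_3 = -Pbx(L²-b²-x²)/(6LEI)  [x≤a] = -8·4·(8/5)·(8²-4²-(8/5)²)/(6·8·5000) = -2272/234375 m
Load 4 — applied couple M₀=11 kN·m at a=24/5 m (b=L-a=16/5):
  y_4 = (M₀x³/(6L)+C₁x)/EI  [x≤a] with C₁=M₀(3b²-L²)/(6L)=-572/75 = (11·(8/5)³/(6·8)+(-572/75)·(8/5))/5000 = -176/78125 m
Superposition: y = Σ y_i = -60368/703125 m ≈ -0.085857 m

y(8/5) = -60368/703125 m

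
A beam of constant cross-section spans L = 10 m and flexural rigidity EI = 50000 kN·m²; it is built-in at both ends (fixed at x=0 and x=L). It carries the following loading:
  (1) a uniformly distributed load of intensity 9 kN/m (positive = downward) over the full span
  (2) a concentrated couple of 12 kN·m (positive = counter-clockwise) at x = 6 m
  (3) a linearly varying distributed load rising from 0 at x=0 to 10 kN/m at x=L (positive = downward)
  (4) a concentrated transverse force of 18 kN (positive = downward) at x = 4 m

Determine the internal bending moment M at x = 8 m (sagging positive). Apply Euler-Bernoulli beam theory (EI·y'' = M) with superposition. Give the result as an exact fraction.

M(8) = -3109/375 kN·m

Load 1 — uniform load w=9 kN/m over full span:
  M_1 = wLx/2 - wL²/12 - wx²/2 = 9·10·8/2 - 9·10²/12 - 9·8²/2 = -3 kN·m
Load 2 — applied couple M₀=12 kN·m at a=6 m (b=L-a=4):
  M_2 = R_Ax - M_A - M₀  [x>a] with R_A=216/125, M_A=96/25 = (216/125)·8 - (96/25) - 12 = -252/125 kN·m
Load 3 — triangular load w₀=10 kN/m (0→w₀ over full span):
  M_3 = 3w₀Lx/20 - w₀L²/30 - w₀x³/(6L) = 3·10·10·8/20 - 10·10²/30 - 10·8³/(6·10) = 4/3 kN·m
Load 4 — point force P=18 kN at a=4 m (b=L-a=6):
  M_4 = Pa²(a+3b)(L-x)/L³ - Pa²b/L²  [x>a] = 18·4²·(4+3·6)·(10-8)/10³ - 18·4²·6/10² = -576/125 kN·m
Superposition: M = Σ M_i = -3109/375 kN·m ≈ -8.290667 kN·m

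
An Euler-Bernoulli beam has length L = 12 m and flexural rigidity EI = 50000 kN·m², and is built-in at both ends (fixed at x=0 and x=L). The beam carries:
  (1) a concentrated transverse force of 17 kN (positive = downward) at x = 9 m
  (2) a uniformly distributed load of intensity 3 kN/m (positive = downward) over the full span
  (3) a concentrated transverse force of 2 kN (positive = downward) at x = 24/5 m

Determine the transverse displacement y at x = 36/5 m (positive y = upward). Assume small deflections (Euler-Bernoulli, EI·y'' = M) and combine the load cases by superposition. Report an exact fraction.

y(36/5) = -7671411/1562500000 m

Load 1 — point force P=17 kN at a=9 m (b=L-a=3):
  y_1 = -Pb²x²(3aL-(3a+b)x)/(6L³EI)  [x≤a] = -17·3²·(36/5)²·(3·9·12-(3·9+3)·(36/5))/(6·12³·50000) = -4131/2500000 m
Load 2 — uniform load w=3 kN/m over full span:
  y_2 = -wx²(L-x)²/(24EI) = -3·(36/5)²·(12-(36/5))²/(24·50000) = -5832/1953125 m
Load 3 — point force P=2 kN at a=24/5 m (b=L-a=36/5):
  y_3 = -Pa²(L-x)²(3bL-(3b+a)(L-x))/(6L³EI)  [x>a] = -2·(24/5)²·(12-(36/5))²·(3·(36/5)·12-(3·(36/5)+(24/5))·(12-(36/5)))/(6·12³·50000) = -13248/48828125 m
Superposition: y = Σ y_i = -7671411/1562500000 m ≈ -0.004910 m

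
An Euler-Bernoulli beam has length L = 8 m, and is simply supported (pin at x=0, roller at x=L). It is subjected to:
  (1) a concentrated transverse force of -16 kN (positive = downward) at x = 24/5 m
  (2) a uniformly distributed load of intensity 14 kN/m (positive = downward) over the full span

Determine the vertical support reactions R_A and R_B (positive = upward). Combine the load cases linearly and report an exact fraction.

Load 1 — point force P=-16 kN at a=24/5 m (b=L-a=16/5):
  R_A = Pb/L = (-16)·(16/5)/8 = -32/5 kN
  R_B = Pa/L = (-16)·(24/5)/8 = -48/5 kN
Load 2 — uniform load w=14 kN/m over full span:
  R_A = wL/2 = 14·8/2 = 56 kN
  R_B = wL/2 = 14·8/2 = 56 kN
Superposition: R_A = 248/5 kN, R_B = 232/5 kN

R_A = 248/5 kN, R_B = 232/5 kN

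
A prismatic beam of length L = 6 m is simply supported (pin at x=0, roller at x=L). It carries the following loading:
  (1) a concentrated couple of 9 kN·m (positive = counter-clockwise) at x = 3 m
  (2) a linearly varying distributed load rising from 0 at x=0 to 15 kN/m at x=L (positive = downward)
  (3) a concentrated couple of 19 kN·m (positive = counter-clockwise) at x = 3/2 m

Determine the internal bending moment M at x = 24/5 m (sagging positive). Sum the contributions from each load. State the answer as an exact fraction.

Load 1 — applied couple M₀=9 kN·m at a=3 m (b=L-a=3):
  M_1 = M₀x/L - M₀  [x>a] = 9·(24/5)/6 - 9 = -9/5 kN·m
Load 2 — triangular load w₀=15 kN/m (0→w₀ over full span):
  M_2 = w₀Lx/6 - w₀x³/(6L) = 15·6·(24/5)/6 - 15·(24/5)³/(6·6) = 648/25 kN·m
Load 3 — applied couple M₀=19 kN·m at a=3/2 m (b=L-a=9/2):
  M_3 = M₀x/L - M₀  [x>a] = 19·(24/5)/6 - 19 = -19/5 kN·m
Superposition: M = Σ M_i = 508/25 kN·m ≈ 20.320000 kN·m

M(24/5) = 508/25 kN·m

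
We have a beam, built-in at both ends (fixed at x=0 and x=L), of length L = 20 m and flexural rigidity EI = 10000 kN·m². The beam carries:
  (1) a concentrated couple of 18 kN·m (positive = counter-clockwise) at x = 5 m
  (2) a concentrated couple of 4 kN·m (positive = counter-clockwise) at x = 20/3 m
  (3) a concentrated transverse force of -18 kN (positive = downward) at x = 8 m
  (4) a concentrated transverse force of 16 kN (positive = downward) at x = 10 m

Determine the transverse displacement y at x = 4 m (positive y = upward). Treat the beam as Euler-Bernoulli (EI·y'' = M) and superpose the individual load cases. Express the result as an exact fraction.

y(4) = 108317/11250000 m

Load 1 — applied couple M₀=18 kN·m at a=5 m (b=L-a=15):
  y_1 = (R_Ax³/6 - M_Ax²/2)/EI  [x≤a] with R_A=81/80, M_A=-27/8 = ((81/80)·4³/6 - (-27/8)·4²/2)/10000 = 189/50000 m
Load 2 — applied couple M₀=4 kN·m at a=20/3 m (b=L-a=40/3):
  y_2 = (R_Ax³/6 - M_Ax²/2)/EI  [x≤a] with R_A=4/15, M_A=0 = ((4/15)·4³/6 - 0·4²/2)/10000 = 8/28125 m
Load 3 — point force P=-18 kN at a=8 m (b=L-a=12):
  y_3 = -Pb²x²(3aL-(3a+b)x)/(6L³EI)  [x≤a] = -(-18)·12²·4²·(3·8·20-(3·8+12)·4)/(6·20³·10000) = 2268/78125 m
Load 4 — point force P=16 kN at a=10 m (b=L-a=10):
  y_4 = -Pb²x²(3aL-(3a+b)x)/(6L³EI)  [x≤a] = -16·10²·4²·(3·10·20-(3·10+10)·4)/(6·20³·10000) = -44/1875 m
Superposition: y = Σ y_i = 108317/11250000 m ≈ 0.009628 m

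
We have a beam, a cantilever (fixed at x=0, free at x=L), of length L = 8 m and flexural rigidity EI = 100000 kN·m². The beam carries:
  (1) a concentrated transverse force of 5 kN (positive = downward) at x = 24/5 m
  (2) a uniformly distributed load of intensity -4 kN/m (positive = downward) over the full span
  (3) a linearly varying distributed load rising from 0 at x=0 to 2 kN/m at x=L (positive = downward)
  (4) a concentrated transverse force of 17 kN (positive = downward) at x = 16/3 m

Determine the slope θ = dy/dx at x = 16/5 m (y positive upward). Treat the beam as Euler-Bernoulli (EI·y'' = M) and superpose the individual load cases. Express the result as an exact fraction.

Load 1 — point force P=5 kN at a=24/5 m (b=L-a=16/5):
  θ_1 = -Px(2a-x)/(2EI)  [x≤a] = -5·(16/5)·(2·(24/5)-(16/5))/(2·100000) = -8/15625 rad
Load 2 — uniform load w=-4 kN/m over full span:
  θ_2 = -wx(x²-3Lx+3L²)/(6EI) = -(-4)·(16/5)·((16/5)²-3·8·(16/5)+3·8²)/(6·100000) = 3136/1171875 rad
Load 3 — triangular load w₀=2 kN/m (0→w₀ over full span):
  θ_3 = (w₀Lx²/4-w₀L²x/3-w₀x⁴/(24L))/EI = (2·8·(16/5)²/4-2·8²·(16/5)/3-2·(16/5)⁴/(24·8))/100000 = -1888/1953125 rad
Load 4 — point force P=17 kN at a=16/3 m (b=L-a=8/3):
  θ_4 = -Px(2a-x)/(2EI)  [x≤a] = -17·(16/5)·(2·(16/3)-(16/5))/(2·100000) = -476/234375 rad
Superposition: θ = Σ θ_i = -1628/1953125 rad ≈ -0.000834 rad

θ(16/5) = -1628/1953125 rad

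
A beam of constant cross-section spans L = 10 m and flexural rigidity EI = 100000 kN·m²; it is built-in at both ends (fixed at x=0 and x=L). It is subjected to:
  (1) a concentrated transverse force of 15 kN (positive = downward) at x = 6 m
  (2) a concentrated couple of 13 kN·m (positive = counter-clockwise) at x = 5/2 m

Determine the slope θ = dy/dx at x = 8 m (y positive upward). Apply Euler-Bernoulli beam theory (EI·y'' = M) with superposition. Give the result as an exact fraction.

θ(8) = 29/156250 rad

Load 1 — point force P=15 kN at a=6 m (b=L-a=4):
  θ_1 = Pa²(L-x)(2bL-(3b+a)(L-x))/(2L³EI)  [x>a] = 15·6²·(10-8)·(2·4·10-(3·4+6)·(10-8))/(2·10³·100000) = 297/1250000 rad
Load 2 — applied couple M₀=13 kN·m at a=5/2 m (b=L-a=15/2):
  θ_2 = (R_Ax²/2 - M_Ax - M₀(x-a))/EI  [x>a] with R_A=117/80, M_A=-39/16 = ((117/80)·8²/2 - (-39/16)·8 - 13·(8-(5/2)))/100000 = -13/250000 rad
Superposition: θ = Σ θ_i = 29/156250 rad ≈ 0.000186 rad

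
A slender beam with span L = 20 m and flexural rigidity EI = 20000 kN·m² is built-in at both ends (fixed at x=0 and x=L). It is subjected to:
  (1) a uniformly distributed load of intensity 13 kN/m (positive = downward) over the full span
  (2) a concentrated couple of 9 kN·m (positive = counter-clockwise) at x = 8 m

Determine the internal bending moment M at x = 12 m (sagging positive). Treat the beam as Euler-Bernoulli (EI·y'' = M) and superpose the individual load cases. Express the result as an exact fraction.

Load 1 — uniform load w=13 kN/m over full span:
  M_1 = wLx/2 - wL²/12 - wx²/2 = 13·20·12/2 - 13·20²/12 - 13·12²/2 = 572/3 kN·m
Load 2 — applied couple M₀=9 kN·m at a=8 m (b=L-a=12):
  M_2 = R_Ax - M_A - M₀  [x>a] with R_A=81/125, M_A=27/25 = (81/125)·12 - (27/25) - 9 = -288/125 kN·m
Superposition: M = Σ M_i = 70636/375 kN·m ≈ 188.362667 kN·m

M(12) = 70636/375 kN·m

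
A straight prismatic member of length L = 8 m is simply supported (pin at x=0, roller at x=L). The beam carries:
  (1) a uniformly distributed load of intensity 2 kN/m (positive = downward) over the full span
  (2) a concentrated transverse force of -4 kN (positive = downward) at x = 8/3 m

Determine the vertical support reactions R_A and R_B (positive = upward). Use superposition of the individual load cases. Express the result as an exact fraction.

R_A = 16/3 kN, R_B = 20/3 kN

Load 1 — uniform load w=2 kN/m over full span:
  R_A = wL/2 = 2·8/2 = 8 kN
  R_B = wL/2 = 2·8/2 = 8 kN
Load 2 — point force P=-4 kN at a=8/3 m (b=L-a=16/3):
  R_A = Pb/L = (-4)·(16/3)/8 = -8/3 kN
  R_B = Pa/L = (-4)·(8/3)/8 = -4/3 kN
Superposition: R_A = 16/3 kN, R_B = 20/3 kN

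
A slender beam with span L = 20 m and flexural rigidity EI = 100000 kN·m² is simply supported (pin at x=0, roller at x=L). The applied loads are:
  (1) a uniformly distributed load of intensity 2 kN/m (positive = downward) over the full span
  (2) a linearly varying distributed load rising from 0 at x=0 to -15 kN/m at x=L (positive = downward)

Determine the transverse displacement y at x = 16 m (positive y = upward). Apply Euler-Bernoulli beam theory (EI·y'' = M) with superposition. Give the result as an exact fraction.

Load 1 — uniform load w=2 kN/m over full span:
  y_1 = -wx(L³-2Lx²+x³)/(24EI) = -2·16·(20³-2·20·16²+16³)/(24·100000) = -232/9375 m
Load 2 — triangular load w₀=-15 kN/m (0→w₀ over full span):
  y_2 = -w₀x(7L⁴-10L²x²+3x⁴)/(360LEI) = -(-15)·16·(7·20⁴-10·20²·16²+3·16⁴)/(360·20·100000) = 1524/15625 m
Superposition: y = Σ y_i = 3412/46875 m ≈ 0.072789 m

y(16) = 3412/46875 m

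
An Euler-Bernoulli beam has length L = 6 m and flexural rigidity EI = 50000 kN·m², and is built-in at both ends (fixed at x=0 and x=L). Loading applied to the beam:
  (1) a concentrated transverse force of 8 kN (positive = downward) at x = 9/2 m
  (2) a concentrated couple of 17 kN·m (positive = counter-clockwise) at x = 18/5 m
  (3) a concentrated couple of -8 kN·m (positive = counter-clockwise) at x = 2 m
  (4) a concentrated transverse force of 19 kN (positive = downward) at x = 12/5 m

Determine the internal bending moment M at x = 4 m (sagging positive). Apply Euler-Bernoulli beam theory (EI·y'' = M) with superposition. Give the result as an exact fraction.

Load 1 — point force P=8 kN at a=9/2 m (b=L-a=3/2):
  M_1 = Pb²(3a+b)x/L³ - Pab²/L²  [x≤a] = 8·(3/2)²·(3·(9/2)+(3/2))·4/6³ - 8·(9/2)·(3/2)²/6² = 11/4 kN·m
Load 2 — applied couple M₀=17 kN·m at a=18/5 m (b=L-a=12/5):
  M_2 = R_Ax - M_A - M₀  [x>a] with R_A=102/25, M_A=136/25 = (102/25)·4 - (136/25) - 17 = -153/25 kN·m
Load 3 — applied couple M₀=-8 kN·m at a=2 m (b=L-a=4):
  M_3 = R_Ax - M_A - M₀  [x>a] with R_A=-16/9, M_A=0 = (-16/9)·4 - 0 - (-8) = 8/9 kN·m
Load 4 — point force P=19 kN at a=12/5 m (b=L-a=18/5):
  M_4 = Pa²(a+3b)(L-x)/L³ - Pa²b/L²  [x>a] = 19·(12/5)²·((12/5)+3·(18/5))·(6-4)/6³ - 19·(12/5)²·(18/5)/6² = 304/125 kN·m
Superposition: M = Σ M_i = -221/4500 kN·m ≈ -0.049111 kN·m

M(4) = -221/4500 kN·m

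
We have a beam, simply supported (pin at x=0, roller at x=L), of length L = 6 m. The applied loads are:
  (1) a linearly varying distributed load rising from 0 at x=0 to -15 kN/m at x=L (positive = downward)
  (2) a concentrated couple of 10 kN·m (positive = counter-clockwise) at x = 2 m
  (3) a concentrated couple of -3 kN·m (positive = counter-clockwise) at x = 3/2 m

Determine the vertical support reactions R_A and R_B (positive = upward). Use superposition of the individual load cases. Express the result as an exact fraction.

R_A = -83/6 kN, R_B = -187/6 kN

Load 1 — triangular load w₀=-15 kN/m (0→w₀ over full span):
  R_A = w₀L/6 = (-15)·6/6 = -15 kN
  R_B = w₀L/3 = (-15)·6/3 = -30 kN
Load 2 — applied couple M₀=10 kN·m at a=2 m (b=L-a=4):
  R_A = M₀/L = 10/6 = 5/3 kN
  R_B = -M₀/L = -10/6 = -5/3 kN
Load 3 — applied couple M₀=-3 kN·m at a=3/2 m (b=L-a=9/2):
  R_A = M₀/L = (-3)/6 = -1/2 kN
  R_B = -M₀/L = -(-3)/6 = 1/2 kN
Superposition: R_A = -83/6 kN, R_B = -187/6 kN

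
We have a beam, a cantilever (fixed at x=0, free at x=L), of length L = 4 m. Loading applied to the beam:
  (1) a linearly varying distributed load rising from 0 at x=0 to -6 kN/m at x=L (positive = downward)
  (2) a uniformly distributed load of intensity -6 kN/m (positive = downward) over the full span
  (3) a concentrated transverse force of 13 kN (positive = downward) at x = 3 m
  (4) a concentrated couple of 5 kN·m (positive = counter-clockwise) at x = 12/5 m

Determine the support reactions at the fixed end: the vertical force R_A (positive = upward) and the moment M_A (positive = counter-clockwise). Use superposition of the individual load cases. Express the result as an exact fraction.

R_A = -23 kN, M_A = -46 kN·m

Load 1 — triangular load w₀=-6 kN/m (0→w₀ over full span):
  R_A = w₀L/2 = (-6)·4/2 = -12 kN
  M_A = w₀L²/3 = (-6)·4²/3 = -32 kN·m
Load 2 — uniform load w=-6 kN/m over full span:
  R_A = wL = (-6)·4 = -24 kN
  M_A = wL²/2 = (-6)·4²/2 = -48 kN·m
Load 3 — point force P=13 kN at a=3 m (b=L-a=1):
  R_A = P = 13 kN
  M_A = Pa = 13·3 = 39 kN·m
Load 4 — applied couple M₀=5 kN·m at a=12/5 m (b=L-a=8/5):
  R_A = 0 kN
  M_A = -M₀ = -5 kN·m
Superposition: R_A = -23 kN, M_A = -46 kN·m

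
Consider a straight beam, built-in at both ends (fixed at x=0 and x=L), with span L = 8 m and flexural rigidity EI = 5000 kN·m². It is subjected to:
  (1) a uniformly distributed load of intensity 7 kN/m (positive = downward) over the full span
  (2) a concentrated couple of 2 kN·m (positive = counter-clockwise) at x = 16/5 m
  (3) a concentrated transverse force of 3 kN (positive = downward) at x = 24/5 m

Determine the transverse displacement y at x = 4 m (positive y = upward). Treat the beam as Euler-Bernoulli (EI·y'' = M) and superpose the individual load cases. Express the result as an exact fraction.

Load 1 — uniform load w=7 kN/m over full span:
  y_1 = -wx²(L-x)²/(24EI) = -7·4²·(8-4)²/(24·5000) = -28/1875 m
Load 2 — applied couple M₀=2 kN·m at a=16/5 m (b=L-a=24/5):
  y_2 = (R_Ax³/6 - M_Ax²/2 - M₀(x-a)²/2)/EI  [x>a] with R_A=9/25, M_A=6/25 = ((9/25)·4³/6 - (6/25)·4²/2 - 2·(4-(16/5))²/2)/5000 = 4/15625 m
Load 3 — point force P=3 kN at a=24/5 m (b=L-a=16/5):
  y_3 = -Pb²x²(3aL-(3a+b)x)/(6L³EI)  [x≤a] = -3·(16/5)²·4²·(3·(24/5)·8-(3·(24/5)+(16/5))·4)/(6·8³·5000) = -112/78125 m
Superposition: y = Σ y_i = -3776/234375 m ≈ -0.016111 m

y(4) = -3776/234375 m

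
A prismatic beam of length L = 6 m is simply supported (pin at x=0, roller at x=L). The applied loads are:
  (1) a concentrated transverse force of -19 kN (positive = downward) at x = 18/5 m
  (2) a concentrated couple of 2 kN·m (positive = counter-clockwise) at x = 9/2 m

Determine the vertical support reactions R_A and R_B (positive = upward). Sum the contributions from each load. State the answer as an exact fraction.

R_A = -109/15 kN, R_B = -176/15 kN

Load 1 — point force P=-19 kN at a=18/5 m (b=L-a=12/5):
  R_A = Pb/L = (-19)·(12/5)/6 = -38/5 kN
  R_B = Pa/L = (-19)·(18/5)/6 = -57/5 kN
Load 2 — applied couple M₀=2 kN·m at a=9/2 m (b=L-a=3/2):
  R_A = M₀/L = 2/6 = 1/3 kN
  R_B = -M₀/L = -2/6 = -1/3 kN
Superposition: R_A = -109/15 kN, R_B = -176/15 kN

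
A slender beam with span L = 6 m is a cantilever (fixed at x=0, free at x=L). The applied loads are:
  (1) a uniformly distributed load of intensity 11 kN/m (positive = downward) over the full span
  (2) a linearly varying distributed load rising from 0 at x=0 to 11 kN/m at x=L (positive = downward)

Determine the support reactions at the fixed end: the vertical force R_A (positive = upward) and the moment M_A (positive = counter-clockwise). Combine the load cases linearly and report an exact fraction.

R_A = 99 kN, M_A = 330 kN·m

Load 1 — uniform load w=11 kN/m over full span:
  R_A = wL = 11·6 = 66 kN
  M_A = wL²/2 = 11·6²/2 = 198 kN·m
Load 2 — triangular load w₀=11 kN/m (0→w₀ over full span):
  R_A = w₀L/2 = 11·6/2 = 33 kN
  M_A = w₀L²/3 = 11·6²/3 = 132 kN·m
Superposition: R_A = 99 kN, M_A = 330 kN·m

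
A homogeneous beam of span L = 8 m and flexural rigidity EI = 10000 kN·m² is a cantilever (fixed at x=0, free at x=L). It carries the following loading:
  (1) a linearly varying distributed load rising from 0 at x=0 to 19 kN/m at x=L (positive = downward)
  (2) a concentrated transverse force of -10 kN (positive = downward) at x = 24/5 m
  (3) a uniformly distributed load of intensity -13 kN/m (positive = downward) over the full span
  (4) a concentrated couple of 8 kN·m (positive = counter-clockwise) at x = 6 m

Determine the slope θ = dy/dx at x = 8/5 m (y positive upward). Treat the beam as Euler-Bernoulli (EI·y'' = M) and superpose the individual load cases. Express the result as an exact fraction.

Load 1 — triangular load w₀=19 kN/m (0→w₀ over full span):
  θ_1 = (w₀Lx²/4-w₀L²x/3-w₀x⁴/(24L))/EI = (19·8·(8/5)²/4-19·8²·(8/5)/3-19·(8/5)⁴/(24·8))/10000 = -64676/1171875 rad
Load 2 — point force P=-10 kN at a=24/5 m (b=L-a=16/5):
  θ_2 = -Px(2a-x)/(2EI)  [x≤a] = -(-10)·(8/5)·(2·(24/5)-(8/5))/(2·10000) = 4/625 rad
Load 3 — uniform load w=-13 kN/m over full span:
  θ_3 = -wx(x²-3Lx+3L²)/(6EI) = -(-13)·(8/5)·((8/5)²-3·8·(8/5)+3·8²)/(6·10000) = 12688/234375 rad
Load 4 — applied couple M₀=8 kN·m at a=6 m (b=L-a=2):
  θ_4 = M₀x/EI  [x≤a] = 8·(8/5)/10000 = 4/3125 rad
Superposition: θ = Σ θ_i = 2588/390625 rad ≈ 0.006625 rad

θ(8/5) = 2588/390625 rad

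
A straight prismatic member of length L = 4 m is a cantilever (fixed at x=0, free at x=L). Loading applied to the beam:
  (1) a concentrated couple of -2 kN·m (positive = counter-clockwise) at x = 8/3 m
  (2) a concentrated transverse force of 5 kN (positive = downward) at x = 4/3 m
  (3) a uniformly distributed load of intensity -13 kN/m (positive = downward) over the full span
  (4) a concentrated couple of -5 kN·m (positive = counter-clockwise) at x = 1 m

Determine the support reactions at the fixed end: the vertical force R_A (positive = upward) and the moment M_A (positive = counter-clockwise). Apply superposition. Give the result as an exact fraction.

Load 1 — applied couple M₀=-2 kN·m at a=8/3 m (b=L-a=4/3):
  R_A = 0 kN
  M_A = -M₀ = -(-2) = 2 kN·m
Load 2 — point force P=5 kN at a=4/3 m (b=L-a=8/3):
  R_A = P = 5 kN
  M_A = Pa = 5·(4/3) = 20/3 kN·m
Load 3 — uniform load w=-13 kN/m over full span:
  R_A = wL = (-13)·4 = -52 kN
  M_A = wL²/2 = (-13)·4²/2 = -104 kN·m
Load 4 — applied couple M₀=-5 kN·m at a=1 m (b=L-a=3):
  R_A = 0 kN
  M_A = -M₀ = -(-5) = 5 kN·m
Superposition: R_A = -47 kN, M_A = -271/3 kN·m

R_A = -47 kN, M_A = -271/3 kN·m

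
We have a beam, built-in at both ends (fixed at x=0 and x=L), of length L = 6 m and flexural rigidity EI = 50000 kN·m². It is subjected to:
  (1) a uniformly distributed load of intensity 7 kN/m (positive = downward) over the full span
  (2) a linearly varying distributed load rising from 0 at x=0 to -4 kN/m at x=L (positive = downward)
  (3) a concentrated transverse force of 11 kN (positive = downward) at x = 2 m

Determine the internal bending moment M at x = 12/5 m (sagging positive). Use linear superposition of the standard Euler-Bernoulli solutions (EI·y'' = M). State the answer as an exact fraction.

M(12/5) = 13853/1125 kN·m

Load 1 — uniform load w=7 kN/m over full span:
  M_1 = wLx/2 - wL²/12 - wx²/2 = 7·6·(12/5)/2 - 7·6²/12 - 7·(12/5)²/2 = 231/25 kN·m
Load 2 — triangular load w₀=-4 kN/m (0→w₀ over full span):
  M_2 = 3w₀Lx/20 - w₀L²/30 - w₀x³/(6L) = 3·(-4)·6·(12/5)/20 - (-4)·6²/30 - (-4)·(12/5)³/(6·6) = -288/125 kN·m
Load 3 — point force P=11 kN at a=2 m (b=L-a=4):
  M_3 = Pa²(a+3b)(L-x)/L³ - Pa²b/L²  [x>a] = 11·2²·(2+3·4)·(6-(12/5))/6³ - 11·2²·4/6² = 242/45 kN·m
Superposition: M = Σ M_i = 13853/1125 kN·m ≈ 12.313778 kN·m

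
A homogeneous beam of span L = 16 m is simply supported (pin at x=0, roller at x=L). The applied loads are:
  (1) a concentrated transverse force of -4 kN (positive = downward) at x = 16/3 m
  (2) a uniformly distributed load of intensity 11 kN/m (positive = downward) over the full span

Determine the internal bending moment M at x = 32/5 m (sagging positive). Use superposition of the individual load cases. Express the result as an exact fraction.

M(32/5) = 8128/25 kN·m

Load 1 — point force P=-4 kN at a=16/3 m (b=L-a=32/3):
  M_1 = Pa(L-x)/L  [x>a] = (-4)·(16/3)·(16-(32/5))/16 = -64/5 kN·m
Load 2 — uniform load w=11 kN/m over full span:
  M_2 = wx(L-x)/2 = 11·(32/5)·(16-(32/5))/2 = 8448/25 kN·m
Superposition: M = Σ M_i = 8128/25 kN·m ≈ 325.120000 kN·m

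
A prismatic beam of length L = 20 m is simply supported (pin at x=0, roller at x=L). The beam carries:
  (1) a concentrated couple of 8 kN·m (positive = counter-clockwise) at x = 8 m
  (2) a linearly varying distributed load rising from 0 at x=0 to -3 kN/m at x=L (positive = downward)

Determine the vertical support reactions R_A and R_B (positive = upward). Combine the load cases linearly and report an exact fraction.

Load 1 — applied couple M₀=8 kN·m at a=8 m (b=L-a=12):
  R_A = M₀/L = 8/20 = 2/5 kN
  R_B = -M₀/L = -8/20 = -2/5 kN
Load 2 — triangular load w₀=-3 kN/m (0→w₀ over full span):
  R_A = w₀L/6 = (-3)·20/6 = -10 kN
  R_B = w₀L/3 = (-3)·20/3 = -20 kN
Superposition: R_A = -48/5 kN, R_B = -102/5 kN

R_A = -48/5 kN, R_B = -102/5 kN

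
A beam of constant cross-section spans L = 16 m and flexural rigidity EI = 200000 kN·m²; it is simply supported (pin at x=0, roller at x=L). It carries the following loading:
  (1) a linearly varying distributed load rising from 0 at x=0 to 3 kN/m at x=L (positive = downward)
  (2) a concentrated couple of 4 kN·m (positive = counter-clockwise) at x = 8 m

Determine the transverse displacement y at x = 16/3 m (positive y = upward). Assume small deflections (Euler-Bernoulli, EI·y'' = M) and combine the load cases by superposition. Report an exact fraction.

Load 1 — triangular load w₀=3 kN/m (0→w₀ over full span):
  y_1 = -w₀x(7L⁴-10L²x²+3x⁴)/(360LEI) = -3·(16/3)·(7·16⁴-10·16²·(16/3)²+3·(16/3)⁴)/(360·16·200000) = -4096/759375 m
Load 2 — applied couple M₀=4 kN·m at a=8 m (b=L-a=8):
  y_2 = (M₀x³/(6L)+C₁x)/EI  [x≤a] with C₁=M₀(3b²-L²)/(6L)=-8/3 = (4·(16/3)³/(6·16)+(-8/3)·(16/3))/200000 = -2/50625 m
Superposition: y = Σ y_i = -4126/759375 m ≈ -0.005433 m

y(16/3) = -4126/759375 m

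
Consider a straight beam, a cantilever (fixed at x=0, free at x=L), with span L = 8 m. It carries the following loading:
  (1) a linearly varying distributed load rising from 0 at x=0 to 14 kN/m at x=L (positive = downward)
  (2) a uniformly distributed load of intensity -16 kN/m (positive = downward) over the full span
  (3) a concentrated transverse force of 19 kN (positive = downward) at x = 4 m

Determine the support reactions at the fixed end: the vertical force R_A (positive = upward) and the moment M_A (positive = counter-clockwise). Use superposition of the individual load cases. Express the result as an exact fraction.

Load 1 — triangular load w₀=14 kN/m (0→w₀ over full span):
  R_A = w₀L/2 = 14·8/2 = 56 kN
  M_A = w₀L²/3 = 14·8²/3 = 896/3 kN·m
Load 2 — uniform load w=-16 kN/m over full span:
  R_A = wL = (-16)·8 = -128 kN
  M_A = wL²/2 = (-16)·8²/2 = -512 kN·m
Load 3 — point force P=19 kN at a=4 m (b=L-a=4):
  R_A = P = 19 kN
  M_A = Pa = 19·4 = 76 kN·m
Superposition: R_A = -53 kN, M_A = -412/3 kN·m

R_A = -53 kN, M_A = -412/3 kN·m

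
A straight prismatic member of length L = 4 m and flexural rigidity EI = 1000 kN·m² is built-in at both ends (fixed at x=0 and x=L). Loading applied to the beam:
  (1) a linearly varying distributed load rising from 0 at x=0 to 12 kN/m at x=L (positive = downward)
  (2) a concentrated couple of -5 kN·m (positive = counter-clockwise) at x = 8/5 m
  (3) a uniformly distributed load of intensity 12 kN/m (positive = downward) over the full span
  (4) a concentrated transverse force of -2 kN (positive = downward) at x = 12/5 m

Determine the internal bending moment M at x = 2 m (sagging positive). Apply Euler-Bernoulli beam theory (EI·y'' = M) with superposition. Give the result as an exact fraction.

Load 1 — triangular load w₀=12 kN/m (0→w₀ over full span):
  M_1 = 3w₀Lx/20 - w₀L²/30 - w₀x³/(6L) = 3·12·4·2/20 - 12·4²/30 - 12·2³/(6·4) = 4 kN·m
Load 2 — applied couple M₀=-5 kN·m at a=8/5 m (b=L-a=12/5):
  M_2 = R_Ax - M_A - M₀  [x>a] with R_A=-9/5, M_A=-3/5 = (-9/5)·2 - (-3/5) - (-5) = 2 kN·m
Load 3 — uniform load w=12 kN/m over full span:
  M_3 = wLx/2 - wL²/12 - wx²/2 = 12·4·2/2 - 12·4²/12 - 12·2²/2 = 8 kN·m
Load 4 — point force P=-2 kN at a=12/5 m (b=L-a=8/5):
  M_4 = Pb²(3a+b)x/L³ - Pab²/L²  [x≤a] = (-2)·(8/5)²·(3·(12/5)+(8/5))·2/4³ - (-2)·(12/5)·(8/5)²/4² = -16/25 kN·m
Superposition: M = Σ M_i = 334/25 kN·m ≈ 13.360000 kN·m

M(2) = 334/25 kN·m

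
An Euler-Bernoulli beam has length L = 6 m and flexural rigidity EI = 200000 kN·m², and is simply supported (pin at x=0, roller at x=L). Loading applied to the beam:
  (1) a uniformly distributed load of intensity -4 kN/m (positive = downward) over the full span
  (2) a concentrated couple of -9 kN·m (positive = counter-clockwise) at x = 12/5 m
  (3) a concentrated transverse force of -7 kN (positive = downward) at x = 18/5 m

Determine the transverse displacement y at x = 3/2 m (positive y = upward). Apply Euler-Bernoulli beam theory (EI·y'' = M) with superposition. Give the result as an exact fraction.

y(3/2) = 65763/200000000 m

Load 1 — uniform load w=-4 kN/m over full span:
  y_1 = -wx(L³-2Lx²+x³)/(24EI) = -(-4)·(3/2)·(6³-2·6·(3/2)²+(3/2)³)/(24·200000) = 1539/6400000 m
Load 2 — applied couple M₀=-9 kN·m at a=12/5 m (b=L-a=18/5):
  y_2 = (M₀x³/(6L)+C₁x)/EI  [x≤a] with C₁=M₀(3b²-L²)/(6L)=-18/25 = ((-9)·(3/2)³/(6·6)+(-18/25)·(3/2))/200000 = -1539/160000000 m
Load 3 — point force P=-7 kN at a=18/5 m (b=L-a=12/5):
  y_3 = -Pbx(L²-b²-x²)/(6LEI)  [x≤a] = -(-7)·(12/5)·(3/2)·(6²-(12/5)²-(3/2)²)/(6·6·200000) = 19593/200000000 m
Superposition: y = Σ y_i = 65763/200000000 m ≈ 0.000329 m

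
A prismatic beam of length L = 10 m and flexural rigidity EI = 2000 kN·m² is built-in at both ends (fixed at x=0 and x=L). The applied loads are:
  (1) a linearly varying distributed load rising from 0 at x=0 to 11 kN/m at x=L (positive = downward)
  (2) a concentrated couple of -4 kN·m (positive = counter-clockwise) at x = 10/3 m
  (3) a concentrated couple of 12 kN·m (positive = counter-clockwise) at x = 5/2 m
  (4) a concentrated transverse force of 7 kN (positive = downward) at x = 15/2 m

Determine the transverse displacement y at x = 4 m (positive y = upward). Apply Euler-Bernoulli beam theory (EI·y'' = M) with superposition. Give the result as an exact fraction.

Load 1 — triangular load w₀=11 kN/m (0→w₀ over full span):
  y_1 = -w₀x²(L-x)²(x+2L)/(120LEI) = -11·4²·(10-4)²·(4+2·10)/(120·10·2000) = -198/3125 m
Load 2 — applied couple M₀=-4 kN·m at a=10/3 m (b=L-a=20/3):
  y_2 = (R_Ax³/6 - M_Ax²/2 - M₀(x-a)²/2)/EI  [x>a] with R_A=-8/15, M_A=0 = ((-8/15)·4³/6 - 0·4²/2 - (-4)·(4-(10/3))²/2)/2000 = -3/1250 m
Load 3 — applied couple M₀=12 kN·m at a=5/2 m (b=L-a=15/2):
  y_3 = (R_Ax³/6 - M_Ax²/2 - M₀(x-a)²/2)/EI  [x>a] with R_A=27/20, M_A=-9/4 = ((27/20)·4³/6 - (-9/4)·4²/2 - 12·(4-(5/2))²/2)/2000 = 189/20000 m
Load 4 — point force P=7 kN at a=15/2 m (b=L-a=5/2):
  y_4 = -Pb²x²(3aL-(3a+b)x)/(6L³EI)  [x≤a] = -7·(5/2)²·4²·(3·(15/2)·10-(3·(15/2)+(5/2))·4)/(6·10³·2000) = -7/960 m
Superposition: y = Σ y_i = -38161/600000 m ≈ -0.063602 m

y(4) = -38161/600000 m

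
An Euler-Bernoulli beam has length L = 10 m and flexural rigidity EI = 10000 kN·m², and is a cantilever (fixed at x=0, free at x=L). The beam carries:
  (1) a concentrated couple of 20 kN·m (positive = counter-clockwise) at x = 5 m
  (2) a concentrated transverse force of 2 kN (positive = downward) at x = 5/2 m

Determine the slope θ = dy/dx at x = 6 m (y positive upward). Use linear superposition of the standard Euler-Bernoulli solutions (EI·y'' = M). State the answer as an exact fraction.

Load 1 — applied couple M₀=20 kN·m at a=5 m (b=L-a=5):
  θ_1 = M₀a/EI  [x>a] = 20·5/10000 = 1/100 rad
Load 2 — point force P=2 kN at a=5/2 m (b=L-a=15/2):
  θ_2 = -Pa²/(2EI)  [x>a] = -2·(5/2)²/(2·10000) = -1/1600 rad
Superposition: θ = Σ θ_i = 3/320 rad ≈ 0.009375 rad

θ(6) = 3/320 rad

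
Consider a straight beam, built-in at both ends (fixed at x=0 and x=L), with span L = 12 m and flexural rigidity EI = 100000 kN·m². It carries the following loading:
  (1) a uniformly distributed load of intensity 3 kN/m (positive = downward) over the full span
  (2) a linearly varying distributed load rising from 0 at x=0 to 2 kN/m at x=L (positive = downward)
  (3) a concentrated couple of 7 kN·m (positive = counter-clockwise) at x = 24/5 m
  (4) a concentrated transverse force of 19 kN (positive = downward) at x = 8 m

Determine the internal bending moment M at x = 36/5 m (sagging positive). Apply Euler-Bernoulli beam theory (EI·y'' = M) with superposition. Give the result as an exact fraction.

Load 1 — uniform load w=3 kN/m over full span:
  M_1 = wLx/2 - wL²/12 - wx²/2 = 3·12·(36/5)/2 - 3·12²/12 - 3·(36/5)²/2 = 396/25 kN·m
Load 2 — triangular load w₀=2 kN/m (0→w₀ over full span):
  M_2 = 3w₀Lx/20 - w₀L²/30 - w₀x³/(6L) = 3·2·12·(36/5)/20 - 2·12²/30 - 2·(36/5)³/(6·12) = 744/125 kN·m
Load 3 — applied couple M₀=7 kN·m at a=24/5 m (b=L-a=36/5):
  M_3 = R_Ax - M_A - M₀  [x>a] with R_A=21/25, M_A=21/25 = (21/25)·(36/5) - (21/25) - 7 = -224/125 kN·m
Load 4 — point force P=19 kN at a=8 m (b=L-a=4):
  M_4 = Pb²(3a+b)x/L³ - Pab²/L²  [x≤a] = 19·4²·(3·8+4)·(36/5)/12³ - 19·8·4²/12² = 836/45 kN·m
Superposition: M = Σ M_i = 1736/45 kN·m ≈ 38.577778 kN·m

M(36/5) = 1736/45 kN·m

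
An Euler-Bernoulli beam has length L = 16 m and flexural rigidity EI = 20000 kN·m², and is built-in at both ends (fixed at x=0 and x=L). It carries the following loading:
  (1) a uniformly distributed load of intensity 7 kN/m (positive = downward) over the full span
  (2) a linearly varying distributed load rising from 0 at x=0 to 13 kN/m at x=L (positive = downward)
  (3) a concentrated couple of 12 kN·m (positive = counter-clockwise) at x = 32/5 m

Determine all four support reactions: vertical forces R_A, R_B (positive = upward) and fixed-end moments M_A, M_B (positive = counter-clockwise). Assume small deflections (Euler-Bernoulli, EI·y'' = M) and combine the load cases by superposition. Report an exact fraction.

R_A = 2207/25 kN, M_A = 19628/75 kN·m, R_B = 3193/25 kN, M_B = -23392/75 kN·m

Load 1 — uniform load w=7 kN/m over full span:
  R_A = wL/2 = 7·16/2 = 56 kN
  M_A = wL²/12 = 7·16²/12 = 448/3 kN·m
  R_B = wL/2 = 7·16/2 = 56 kN
  M_B = -wL²/12 = -7·16²/12 = -448/3 kN·m
Load 2 — triangular load w₀=13 kN/m (0→w₀ over full span):
  R_A = 3w₀L/20 = 3·13·16/20 = 156/5 kN
  M_A = w₀L²/30 = 13·16²/30 = 1664/15 kN·m
  R_B = 7w₀L/20 = 7·13·16/20 = 364/5 kN
  M_B = -w₀L²/20 = -13·16²/20 = -832/5 kN·m
Load 3 — applied couple M₀=12 kN·m at a=32/5 m (b=L-a=48/5):
  R_A = 6M₀ab/L³ = 6·12·(32/5)·(48/5)/16³ = 27/25 kN
  M_A = M₀b(2a-b)/L² = 12·(48/5)·(2·(32/5)-(48/5))/16² = 36/25 kN·m
  R_B = -6M₀ab/L³ = -6·12·(32/5)·(48/5)/16³ = -27/25 kN
  M_B = M₀a(2b-a)/L² = 12·(32/5)·(2·(48/5)-(32/5))/16² = 96/25 kN·m
Superposition: R_A = 2207/25 kN, M_A = 19628/75 kN·m, R_B = 3193/25 kN, M_B = -23392/75 kN·m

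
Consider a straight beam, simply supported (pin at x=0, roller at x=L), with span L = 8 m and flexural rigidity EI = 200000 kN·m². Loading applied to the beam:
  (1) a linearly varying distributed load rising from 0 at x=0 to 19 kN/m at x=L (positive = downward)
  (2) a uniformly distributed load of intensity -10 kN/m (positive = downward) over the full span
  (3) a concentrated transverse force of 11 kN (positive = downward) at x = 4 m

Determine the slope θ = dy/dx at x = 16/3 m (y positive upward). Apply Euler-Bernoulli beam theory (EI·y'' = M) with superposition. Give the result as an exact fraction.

θ(16/3) = 3889/60750000 rad

Load 1 — triangular load w₀=19 kN/m (0→w₀ over full span):
  θ_1 = -w₀(7L⁴-30L²x²+15x⁴)/(360LEI) = -19·(7·8⁴-30·8²·(16/3)²+15·(16/3)⁴)/(360·8·200000) = 1729/3796875 rad
Load 2 — uniform load w=-10 kN/m over full span:
  θ_2 = -w(L³-6Lx²+4x³)/(24EI) = -(-10)·(8³-6·8·(16/3)²+4·(16/3)³)/(24·200000) = -26/50625 rad
Load 3 — point force P=11 kN at a=4 m (b=L-a=4):
  θ_3 = -Pa(2L²-6Lx+3x²+a²)/(6LEI)  [x>a] = -11·4·(2·8²-6·8·(16/3)+3·(16/3)²+4²)/(6·8·200000) = 11/90000 rad
Superposition: θ = Σ θ_i = 3889/60750000 rad ≈ 0.000064 rad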